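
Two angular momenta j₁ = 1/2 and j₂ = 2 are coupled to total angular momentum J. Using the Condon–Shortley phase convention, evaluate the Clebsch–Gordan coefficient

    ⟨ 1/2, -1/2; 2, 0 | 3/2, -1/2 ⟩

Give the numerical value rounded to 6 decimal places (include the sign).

-0.632456  (= −√(2/5))

√[4·1!0!3!/5! · 0!1!2!2!1!2!] = √(8/5)
  +(−1)^1/∏(1,0,0,1,0,2)! = -1/2  (running -1/2)
⟨..|..⟩ = √(8/5)·(-1/2) = -0.632456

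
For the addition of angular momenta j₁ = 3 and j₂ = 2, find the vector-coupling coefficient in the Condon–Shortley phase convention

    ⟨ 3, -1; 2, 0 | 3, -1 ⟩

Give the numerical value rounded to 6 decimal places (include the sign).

triangle: 2!·4!·2!/9! = 96/362880
(j±m)!: 2!·4!·2!·2!·2!·4! = 9216
prefactor² = (2J+1)·Δ·N² = 256/15
  k=0: +1/(0!·2!·4!·2!·0!·0!) = 1/96
  k=1: −1/(1!·1!·3!·1!·1!·1!) = -1/6
  k=2: +1/(2!·0!·2!·0!·2!·2!) = 1/16
Σ = -3/32  ⇒  CG² = 256/15·(-3/32)² = 3/20
CG = −√(3/20) = -0.387298

−√(3/20) = -0.387298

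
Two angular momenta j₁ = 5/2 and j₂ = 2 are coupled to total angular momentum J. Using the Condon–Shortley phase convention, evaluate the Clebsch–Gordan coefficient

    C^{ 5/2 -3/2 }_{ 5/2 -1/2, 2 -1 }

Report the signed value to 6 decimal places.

j₁+j₂−J=2  J+j₁−j₂=3  J−j₁+j₂=2  j₁+j₂+J+1=8
(j₁±m₁, j₂±m₂, J±M) = (2,3,1,3,1,4)
P² = 216/35
sum k=0..1:
  [0] +1/12 = 1/12
  [1] −1/4 = -1/4
S = -1/6
C² = P²·S² = 6/35 ; C = -0.414039

−√(6/35) ≈ -0.414039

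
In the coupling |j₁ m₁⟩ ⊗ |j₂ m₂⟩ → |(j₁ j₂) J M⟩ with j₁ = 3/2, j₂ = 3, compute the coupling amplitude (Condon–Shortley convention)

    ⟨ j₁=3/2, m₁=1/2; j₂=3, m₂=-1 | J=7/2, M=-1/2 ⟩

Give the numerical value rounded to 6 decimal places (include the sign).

+√(2/7) ≈ +0.534522

j₁+j₂−J=1  J+j₁−j₂=2  J−j₁+j₂=5  j₁+j₂+J+1=9
(j₁±m₁, j₂±m₂, J±M) = (2,1,2,4,3,4)
P² = 512/7
sum k=0..1:
  [0] +1/12 = 1/12
  [1] −1/48 = -1/48
S = 1/16
C² = P²·S² = 2/7 ; C = +0.534522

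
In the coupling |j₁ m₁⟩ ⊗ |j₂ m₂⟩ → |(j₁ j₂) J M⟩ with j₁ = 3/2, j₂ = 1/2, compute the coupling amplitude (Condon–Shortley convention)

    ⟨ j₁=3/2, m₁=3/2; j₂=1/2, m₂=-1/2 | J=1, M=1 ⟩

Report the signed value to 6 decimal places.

√[3·1!2!0!/4! · 3!0!0!1!2!0!] = √(3)
  +(−1)^0/∏(0,1,0,0,2,0)! = 1/2  (running 1/2)
⟨..|..⟩ = √(3)·(1/2) = +0.866025

+0.866025  (= +√(3/4))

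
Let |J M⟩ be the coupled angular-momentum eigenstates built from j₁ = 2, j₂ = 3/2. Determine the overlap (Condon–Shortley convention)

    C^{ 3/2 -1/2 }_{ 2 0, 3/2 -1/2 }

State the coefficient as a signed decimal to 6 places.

−√(1/5) = -0.447214

√[4·2!2!1!/6! · 2!2!1!2!1!2!] = √(16/45)
  +(−1)^0/∏(0,2,2,1,0,0)! = 1/4  (running 1/4)
  +(−1)^1/∏(1,1,1,0,1,1)! = -1  (running -3/4)
⟨..|..⟩ = √(16/45)·(-3/4) = -0.447214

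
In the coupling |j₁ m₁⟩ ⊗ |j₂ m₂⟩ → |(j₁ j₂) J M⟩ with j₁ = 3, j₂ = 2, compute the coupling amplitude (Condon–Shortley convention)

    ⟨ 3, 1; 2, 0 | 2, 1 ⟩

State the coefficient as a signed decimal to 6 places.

-0.377964  (= −√(1/7))

√[5·3!3!1!/8! · 4!2!2!2!3!1!] = √(36/7)
  +(−1)^1/∏(1,2,1,1,2,0)! = -1/4  (running -1/4)
  +(−1)^2/∏(2,1,0,0,3,1)! = 1/12  (running -1/6)
⟨..|..⟩ = √(36/7)·(-1/6) = -0.377964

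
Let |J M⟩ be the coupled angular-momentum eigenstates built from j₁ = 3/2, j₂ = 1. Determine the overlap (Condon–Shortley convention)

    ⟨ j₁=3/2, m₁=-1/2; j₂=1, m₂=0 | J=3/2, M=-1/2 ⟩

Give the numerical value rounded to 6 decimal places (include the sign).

−√(1/15) ≈ -0.258199

triangle: 1!*2!*1!/5! = 2/120
(j±m)!: 1!*2!*1!*1!*1!*2! = 4
prefactor² = (2J+1)*Δ*N² = 4/15
  k=0: +1/(0!*1!*2!*1!*0!*0!) = 1/2
  k=1: −1/(1!*0!*1!*0!*1!*1!) = -1
Σ = -1/2  ⇒  CG² = 4/15*(-1/2)² = 1/15
CG = −√(1/15) = -0.258199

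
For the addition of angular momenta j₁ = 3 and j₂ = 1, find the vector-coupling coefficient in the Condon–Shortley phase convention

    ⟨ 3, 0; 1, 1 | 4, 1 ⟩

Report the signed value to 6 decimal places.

triangle: 0!·6!·2!/9! = 1440/362880
(j±m)!: 3!·3!·2!·0!·5!·3! = 51840
prefactor² = (2J+1)·Δ·N² = 12960/7
  k=0: +1/(0!·0!·3!·2!·3!·0!) = 1/72
Σ = 1/72  ⇒  CG² = 12960/7·1/72² = 5/14
CG = +√(5/14) = +0.597614

+0.597614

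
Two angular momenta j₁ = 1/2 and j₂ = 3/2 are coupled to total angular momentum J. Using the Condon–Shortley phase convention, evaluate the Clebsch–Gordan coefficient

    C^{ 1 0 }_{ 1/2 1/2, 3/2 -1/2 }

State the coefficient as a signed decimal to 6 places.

+√(1/2) = +0.707107

√[3·1!0!2!/4! · 1!0!1!2!1!1!] = √(1/2)
  +(−1)^0/∏(0,1,0,1,0,1)! = 1  (running 1)
⟨..|..⟩ = √(1/2)·(1) = +0.707107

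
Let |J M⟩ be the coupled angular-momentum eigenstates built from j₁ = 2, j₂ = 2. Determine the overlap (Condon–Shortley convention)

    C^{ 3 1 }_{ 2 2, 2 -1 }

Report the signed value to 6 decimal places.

+√(3/10) ≈ +0.547723

triangle: 1!*3!*3!/8! = 36/40320
(j±m)!: 4!*0!*1!*3!*4!*2! = 6912
prefactor² = (2J+1)*Δ*N² = 216/5
  k=0: +1/(0!*1!*0!*1!*3!*2!) = 1/12
Σ = 1/12  ⇒  CG² = 216/5*1/12² = 3/10
CG = +√(3/10) = +0.547723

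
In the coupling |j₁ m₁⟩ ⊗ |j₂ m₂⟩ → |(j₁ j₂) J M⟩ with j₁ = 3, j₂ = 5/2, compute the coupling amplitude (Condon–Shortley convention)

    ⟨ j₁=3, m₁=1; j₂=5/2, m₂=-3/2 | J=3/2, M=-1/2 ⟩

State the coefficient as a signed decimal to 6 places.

-0.483046

√[4·4!2!1!/8! · 4!2!1!4!1!2!] = √(384/35)
  +(−1)^0/∏(0,4,2,1,0,0)! = 1/48  (running 1/48)
  +(−1)^1/∏(1,3,1,0,1,1)! = -1/6  (running -7/48)
⟨..|..⟩ = √(384/35)·(-7/48) = -0.483046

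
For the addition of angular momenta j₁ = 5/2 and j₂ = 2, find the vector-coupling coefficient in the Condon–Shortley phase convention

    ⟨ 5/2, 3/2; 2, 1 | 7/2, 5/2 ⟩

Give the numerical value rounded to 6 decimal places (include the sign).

√[8·1!4!3!/9! · 4!1!3!1!6!1!] = √(2304/7)
  +(−1)^0/∏(0,1,1,3,3,0)! = 1/36  (running 1/36)
  +(−1)^1/∏(1,0,0,2,4,1)! = -1/48  (running 1/144)
⟨..|..⟩ = √(2304/7)·(1/144) = +0.125988

+0.125988  (= +√(1/63))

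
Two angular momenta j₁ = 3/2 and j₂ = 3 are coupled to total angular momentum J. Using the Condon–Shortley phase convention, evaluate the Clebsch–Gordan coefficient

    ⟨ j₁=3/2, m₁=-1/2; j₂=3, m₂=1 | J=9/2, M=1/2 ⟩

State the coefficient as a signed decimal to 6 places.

+√(5/14) = +0.597614

√[10·0!3!6!/10! · 1!2!4!2!5!4!] = √(23040/7)
  +(−1)^0/∏(0,0,2,4,1,2)! = 1/96  (running 1/96)
⟨..|..⟩ = √(23040/7)·(1/96) = +0.597614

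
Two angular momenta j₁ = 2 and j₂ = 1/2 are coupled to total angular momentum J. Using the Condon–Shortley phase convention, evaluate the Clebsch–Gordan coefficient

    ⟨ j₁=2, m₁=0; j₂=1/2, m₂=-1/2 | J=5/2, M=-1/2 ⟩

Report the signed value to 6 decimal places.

+0.774597

triangle: 0!·4!·1!/6! = 24/720
(j±m)!: 2!·2!·0!·1!·2!·3! = 48
prefactor² = (2J+1)·Δ·N² = 48/5
  k=0: +1/(0!·0!·2!·0!·2!·1!) = 1/4
Σ = 1/4  ⇒  CG² = 48/5·1/4² = 3/5
CG = +√(3/5) = +0.774597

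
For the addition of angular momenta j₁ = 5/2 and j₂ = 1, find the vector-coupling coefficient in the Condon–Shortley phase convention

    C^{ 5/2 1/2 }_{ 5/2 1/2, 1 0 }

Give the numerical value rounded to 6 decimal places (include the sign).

triangle: 1!*4!*1!/7! = 24/5040
(j±m)!: 3!*2!*1!*1!*3!*2! = 144
prefactor² = (2J+1)*Δ*N² = 144/35
  k=0: +1/(0!*1!*2!*1!*2!*0!) = 1/4
  k=1: −1/(1!*0!*1!*0!*3!*1!) = -1/6
Σ = 1/12  ⇒  CG² = 144/35*1/12² = 1/35
CG = +√(1/35) = +0.169031

+0.169031  (= +√(1/35))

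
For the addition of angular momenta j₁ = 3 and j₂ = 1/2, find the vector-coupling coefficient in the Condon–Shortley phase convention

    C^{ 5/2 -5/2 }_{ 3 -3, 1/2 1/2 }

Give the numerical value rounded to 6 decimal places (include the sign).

√[6·1!5!0!/7! · 0!6!1!0!0!5!] = √(86400/7)
  +(−1)^1/∏(1,0,5,0,0,0)! = -1/120  (running -1/120)
⟨..|..⟩ = √(86400/7)·(-1/120) = -0.925820

−√(6/7) = -0.925820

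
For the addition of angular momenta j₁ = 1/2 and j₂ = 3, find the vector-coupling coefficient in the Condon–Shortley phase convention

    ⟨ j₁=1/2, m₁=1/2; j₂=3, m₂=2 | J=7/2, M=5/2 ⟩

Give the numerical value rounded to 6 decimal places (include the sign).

j₁+j₂−J=0  J+j₁−j₂=1  J−j₁+j₂=6  j₁+j₂+J+1=8
(j₁±m₁, j₂±m₂, J±M) = (1,0,5,1,6,1)
P² = 86400/7
sum k=0..0:
  [0] +1/120 = 1/120
S = 1/120
C² = P²·S² = 6/7 ; C = +0.925820

+√(6/7) = +0.925820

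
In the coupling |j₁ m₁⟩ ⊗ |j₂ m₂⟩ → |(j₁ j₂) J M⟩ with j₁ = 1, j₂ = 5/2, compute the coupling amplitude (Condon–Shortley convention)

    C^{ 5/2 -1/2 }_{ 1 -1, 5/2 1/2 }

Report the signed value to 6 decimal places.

−√(18/35) = -0.717137

√[6·1!1!4!/7! · 0!2!3!2!2!3!] = √(288/35)
  +(−1)^1/∏(1,0,1,2,0,2)! = -1/4  (running -1/4)
⟨..|..⟩ = √(288/35)·(-1/4) = -0.717137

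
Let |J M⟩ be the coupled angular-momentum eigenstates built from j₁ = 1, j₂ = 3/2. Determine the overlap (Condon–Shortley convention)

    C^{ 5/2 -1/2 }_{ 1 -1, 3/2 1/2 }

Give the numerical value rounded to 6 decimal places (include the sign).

+0.547723

j₁+j₂−J=0  J+j₁−j₂=2  J−j₁+j₂=3  j₁+j₂+J+1=6
(j₁±m₁, j₂±m₂, J±M) = (0,2,2,1,2,3)
P² = 24/5
sum k=0..0:
  [0] +1/4 = 1/4
S = 1/4
C² = P²·S² = 3/10 ; C = +0.547723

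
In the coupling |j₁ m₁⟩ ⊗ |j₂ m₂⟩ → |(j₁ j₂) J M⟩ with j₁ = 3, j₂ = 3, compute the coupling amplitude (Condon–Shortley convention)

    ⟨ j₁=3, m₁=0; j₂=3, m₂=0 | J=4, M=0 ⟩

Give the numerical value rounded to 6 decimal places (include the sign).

triangle: 2!*4!*4!/11! = 1152/39916800
(j±m)!: 3!*3!*3!*3!*4!*4! = 746496
prefactor² = (2J+1)*Δ*N² = 373248/1925
  k=0: +1/(0!*2!*3!*3!*1!*1!) = 1/72
  k=1: −1/(1!*1!*2!*2!*2!*2!) = -1/16
  k=2: +1/(2!*0!*1!*1!*3!*3!) = 1/72
Σ = -5/144  ⇒  CG² = 373248/1925*(-5/144)² = 18/77
CG = −√(18/77) = -0.483494

−√(18/77) = -0.483494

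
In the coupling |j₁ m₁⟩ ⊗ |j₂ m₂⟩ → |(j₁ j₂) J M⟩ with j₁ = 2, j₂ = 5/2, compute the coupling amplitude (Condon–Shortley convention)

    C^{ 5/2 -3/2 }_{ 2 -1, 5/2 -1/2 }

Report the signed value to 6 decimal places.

-0.414039  (= −√(6/35))

j₁+j₂−J=2  J+j₁−j₂=2  J−j₁+j₂=3  j₁+j₂+J+1=8
(j₁±m₁, j₂±m₂, J±M) = (1,3,2,3,1,4)
P² = 216/35
sum k=1..2:
  [1] −1/4 = -1/4
  [2] +1/12 = 1/12
S = -1/6
C² = P²·S² = 6/35 ; C = -0.414039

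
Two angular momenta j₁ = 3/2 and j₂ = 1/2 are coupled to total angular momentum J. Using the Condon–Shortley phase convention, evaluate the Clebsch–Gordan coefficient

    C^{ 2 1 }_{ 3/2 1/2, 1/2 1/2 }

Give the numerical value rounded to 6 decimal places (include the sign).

triangle: 0!·3!·1!/5! = 6/120
(j±m)!: 2!·1!·1!·0!·3!·1! = 12
prefactor² = (2J+1)·Δ·N² = 3
  k=0: +1/(0!·0!·1!·1!·2!·0!) = 1/2
Σ = 1/2  ⇒  CG² = 3·1/2² = 3/4
CG = +√(3/4) = +0.866025

+√(3/4) = +0.866025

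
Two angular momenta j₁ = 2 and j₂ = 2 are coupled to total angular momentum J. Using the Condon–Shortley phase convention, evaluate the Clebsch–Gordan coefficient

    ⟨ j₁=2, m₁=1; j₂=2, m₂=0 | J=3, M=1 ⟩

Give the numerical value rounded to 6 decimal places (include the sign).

triangle: 1!·3!·3!/8! = 36/40320
(j±m)!: 3!·1!·2!·2!·4!·2! = 1152
prefactor² = (2J+1)·Δ·N² = 36/5
  k=0: +1/(0!·1!·1!·2!·2!·1!) = 1/4
  k=1: −1/(1!·0!·0!·1!·3!·2!) = -1/12
Σ = 1/6  ⇒  CG² = 36/5·1/6² = 1/5
CG = +√(1/5) = +0.447214

+√(1/5) = +0.447214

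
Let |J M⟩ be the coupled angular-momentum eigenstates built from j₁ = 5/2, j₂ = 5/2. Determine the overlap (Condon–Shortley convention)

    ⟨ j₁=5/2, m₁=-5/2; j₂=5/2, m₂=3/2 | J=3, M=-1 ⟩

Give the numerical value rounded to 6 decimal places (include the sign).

+0.577350  (= +√(1/3))

triangle: 2!×3!×3!/9! = 72/362880
(j±m)!: 0!×5!×4!×1!×2!×4! = 138240
prefactor² = (2J+1)×Δ×N² = 192
  k=2: +1/(2!×0!×3!×2!×0!×1!) = 1/24
Σ = 1/24  ⇒  CG² = 192×1/24² = 1/3
CG = +√(1/3) = +0.577350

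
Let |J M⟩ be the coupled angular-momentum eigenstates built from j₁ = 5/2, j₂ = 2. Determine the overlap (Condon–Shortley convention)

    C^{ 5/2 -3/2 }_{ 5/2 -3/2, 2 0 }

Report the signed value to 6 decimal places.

triangle: 2!×3!×2!/8! = 24/40320
(j±m)!: 1!×4!×2!×2!×1!×4! = 2304
prefactor² = (2J+1)×Δ×N² = 288/35
  k=1: −1/(1!×1!×3!×1!×0!×1!) = -1/6
  k=2: +1/(2!×0!×2!×0!×1!×2!) = 1/8
Σ = -1/24  ⇒  CG² = 288/35×(-1/24)² = 1/70
CG = −√(1/70) = -0.119523

-0.119523  (= −√(1/70))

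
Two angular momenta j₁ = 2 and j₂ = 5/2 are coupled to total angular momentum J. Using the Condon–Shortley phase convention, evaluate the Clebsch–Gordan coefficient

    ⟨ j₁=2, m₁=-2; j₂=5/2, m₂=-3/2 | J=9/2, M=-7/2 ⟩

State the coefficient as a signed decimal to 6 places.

√[10·0!4!5!/10! · 0!4!1!4!1!8!] = √(184320)
  +(−1)^0/∏(0,0,4,1,0,4)! = 1/576  (running 1/576)
⟨..|..⟩ = √(184320)·(1/576) = +0.745356

+√(5/9) ≈ +0.745356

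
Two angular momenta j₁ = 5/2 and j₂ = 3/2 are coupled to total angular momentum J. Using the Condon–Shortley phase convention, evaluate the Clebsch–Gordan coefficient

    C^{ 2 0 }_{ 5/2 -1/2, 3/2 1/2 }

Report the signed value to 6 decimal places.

√[5·2!3!1!/7! · 2!3!2!1!2!2!] = √(8/7)
  +(−1)^1/∏(1,1,2,1,1,0)! = -1/2  (running -1/2)
  +(−1)^2/∏(2,0,1,0,2,1)! = 1/4  (running -1/4)
⟨..|..⟩ = √(8/7)·(-1/4) = -0.267261

-0.267261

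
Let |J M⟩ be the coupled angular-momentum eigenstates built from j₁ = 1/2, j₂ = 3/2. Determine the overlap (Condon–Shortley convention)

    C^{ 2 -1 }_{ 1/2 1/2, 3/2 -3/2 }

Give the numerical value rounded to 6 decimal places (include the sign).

+0.500000  (= +√(1/4))

j₁+j₂−J=0  J+j₁−j₂=1  J−j₁+j₂=3  j₁+j₂+J+1=5
(j₁±m₁, j₂±m₂, J±M) = (1,0,0,3,1,3)
P² = 9
sum k=0..0:
  [0] +1/6 = 1/6
S = 1/6
C² = P²·S² = 1/4 ; C = +0.500000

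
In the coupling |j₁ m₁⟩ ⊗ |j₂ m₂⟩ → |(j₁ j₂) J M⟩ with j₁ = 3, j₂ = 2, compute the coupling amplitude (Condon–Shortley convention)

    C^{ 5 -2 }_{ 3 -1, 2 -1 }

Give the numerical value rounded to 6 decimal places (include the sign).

+0.707107  (= +√(1/2))

j₁+j₂−J=0  J+j₁−j₂=6  J−j₁+j₂=4  j₁+j₂+J+1=11
(j₁±m₁, j₂±m₂, J±M) = (2,4,1,3,3,7)
P² = 41472
sum k=0..0:
  [0] +1/288 = 1/288
S = 1/288
C² = P²·S² = 1/2 ; C = +0.707107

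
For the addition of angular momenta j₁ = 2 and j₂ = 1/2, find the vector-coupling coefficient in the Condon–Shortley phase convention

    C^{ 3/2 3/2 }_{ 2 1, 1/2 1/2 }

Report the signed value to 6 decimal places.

j₁+j₂−J=1  J+j₁−j₂=3  J−j₁+j₂=0  j₁+j₂+J+1=5
(j₁±m₁, j₂±m₂, J±M) = (3,1,1,0,3,0)
P² = 36/5
sum k=1..1:
  [1] −1/6 = -1/6
S = -1/6
C² = P²·S² = 1/5 ; C = -0.447214

-0.447214  (= −√(1/5))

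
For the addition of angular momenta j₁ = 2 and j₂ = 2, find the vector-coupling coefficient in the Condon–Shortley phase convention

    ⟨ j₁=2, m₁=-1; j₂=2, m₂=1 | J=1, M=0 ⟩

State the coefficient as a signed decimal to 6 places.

+0.316228

j₁+j₂−J=3  J+j₁−j₂=1  J−j₁+j₂=1  j₁+j₂+J+1=6
(j₁±m₁, j₂±m₂, J±M) = (1,3,3,1,1,1)
P² = 9/10
sum k=2..3:
  [2] +1/2 = 1/2
  [3] −1/6 = -1/6
S = 1/3
C² = P²·S² = 1/10 ; C = +0.316228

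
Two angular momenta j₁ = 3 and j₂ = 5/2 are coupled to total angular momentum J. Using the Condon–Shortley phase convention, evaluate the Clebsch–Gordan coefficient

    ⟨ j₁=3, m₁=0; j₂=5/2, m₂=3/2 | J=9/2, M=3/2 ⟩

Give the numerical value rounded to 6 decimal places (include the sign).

−√(45/154) ≈ -0.540562

j₁+j₂−J=1  J+j₁−j₂=5  J−j₁+j₂=4  j₁+j₂+J+1=11
(j₁±m₁, j₂±m₂, J±M) = (3,3,4,1,6,3)
P² = 207360/77
sum k=0..1:
  [0] +1/288 = 1/288
  [1] −1/72 = -1/72
S = -1/96
C² = P²·S² = 45/154 ; C = -0.540562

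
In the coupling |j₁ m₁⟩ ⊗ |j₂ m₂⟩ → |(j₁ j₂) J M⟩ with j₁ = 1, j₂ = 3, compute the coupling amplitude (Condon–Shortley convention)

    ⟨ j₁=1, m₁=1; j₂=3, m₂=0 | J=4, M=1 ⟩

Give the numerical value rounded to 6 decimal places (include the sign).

+√(5/14) ≈ +0.597614

√[9·0!2!6!/9! · 2!0!3!3!5!3!] = √(12960/7)
  +(−1)^0/∏(0,0,0,3,2,3)! = 1/72  (running 1/72)
⟨..|..⟩ = √(12960/7)·(1/72) = +0.597614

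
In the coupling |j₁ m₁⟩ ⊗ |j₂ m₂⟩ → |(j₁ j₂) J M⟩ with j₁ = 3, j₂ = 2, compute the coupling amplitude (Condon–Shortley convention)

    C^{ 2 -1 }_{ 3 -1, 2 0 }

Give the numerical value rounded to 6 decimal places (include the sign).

√[5·3!3!1!/8! · 2!4!2!2!1!3!] = √(36/7)
  +(−1)^1/∏(1,2,3,1,0,0)! = -1/12  (running -1/12)
  +(−1)^2/∏(2,1,2,0,1,1)! = 1/4  (running 1/6)
⟨..|..⟩ = √(36/7)·(1/6) = +0.377964

+√(1/7) = +0.377964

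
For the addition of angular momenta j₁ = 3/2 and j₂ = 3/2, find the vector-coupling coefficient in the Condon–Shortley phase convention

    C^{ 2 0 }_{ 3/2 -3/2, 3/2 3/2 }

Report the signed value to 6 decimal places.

−√(1/4) ≈ -0.500000

√[5·1!2!2!/6! · 0!3!3!0!2!2!] = √(4)
  +(−1)^1/∏(1,0,2,2,0,0)! = -1/4  (running -1/4)
⟨..|..⟩ = √(4)·(-1/4) = -0.500000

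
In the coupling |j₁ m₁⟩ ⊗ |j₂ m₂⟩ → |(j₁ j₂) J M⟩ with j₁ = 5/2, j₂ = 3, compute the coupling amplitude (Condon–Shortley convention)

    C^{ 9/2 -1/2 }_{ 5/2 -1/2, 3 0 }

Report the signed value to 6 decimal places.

-0.208063  (= −√(10/231))

triangle: 1!·4!·5!/11! = 2880/39916800
(j±m)!: 2!·3!·3!·3!·4!·5! = 1244160
prefactor² = (2J+1)·Δ·N² = 69120/77
  k=0: +1/(0!·1!·3!·3!·1!·2!) = 1/72
  k=1: −1/(1!·0!·2!·2!·2!·3!) = -1/48
Σ = -1/144  ⇒  CG² = 69120/77·(-1/144)² = 10/231
CG = −√(10/231) = -0.208063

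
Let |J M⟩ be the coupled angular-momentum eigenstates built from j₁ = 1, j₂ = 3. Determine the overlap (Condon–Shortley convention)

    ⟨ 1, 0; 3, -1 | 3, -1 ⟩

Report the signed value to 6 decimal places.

+0.288675  (= +√(1/12))

triangle: 1!·1!·5!/8! = 120/40320
(j±m)!: 1!·1!·2!·4!·2!·4! = 2304
prefactor² = (2J+1)·Δ·N² = 48
  k=0: +1/(0!·1!·1!·2!·0!·3!) = 1/12
  k=1: −1/(1!·0!·0!·1!·1!·4!) = -1/24
Σ = 1/24  ⇒  CG² = 48·1/24² = 1/12
CG = +√(1/12) = +0.288675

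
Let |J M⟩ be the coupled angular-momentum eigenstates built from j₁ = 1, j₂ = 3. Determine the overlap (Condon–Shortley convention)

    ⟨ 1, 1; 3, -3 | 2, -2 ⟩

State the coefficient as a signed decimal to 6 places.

+0.845154  (= +√(5/7))

triangle: 2!*0!*4!/7! = 48/5040
(j±m)!: 2!*0!*0!*6!*0!*4! = 34560
prefactor² = (2J+1)*Δ*N² = 11520/7
  k=0: +1/(0!*2!*0!*0!*0!*4!) = 1/48
Σ = 1/48  ⇒  CG² = 11520/7*1/48² = 5/7
CG = +√(5/7) = +0.845154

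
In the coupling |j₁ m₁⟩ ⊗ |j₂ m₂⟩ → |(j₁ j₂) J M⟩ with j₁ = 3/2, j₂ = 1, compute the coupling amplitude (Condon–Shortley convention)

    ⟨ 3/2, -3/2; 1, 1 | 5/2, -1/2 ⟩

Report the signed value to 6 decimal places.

j₁+j₂−J=0  J+j₁−j₂=3  J−j₁+j₂=2  j₁+j₂+J+1=6
(j₁±m₁, j₂±m₂, J±M) = (0,3,2,0,2,3)
P² = 72/5
sum k=0..0:
  [0] +1/12 = 1/12
S = 1/12
C² = P²·S² = 1/10 ; C = +0.316228

+√(1/10) = +0.316228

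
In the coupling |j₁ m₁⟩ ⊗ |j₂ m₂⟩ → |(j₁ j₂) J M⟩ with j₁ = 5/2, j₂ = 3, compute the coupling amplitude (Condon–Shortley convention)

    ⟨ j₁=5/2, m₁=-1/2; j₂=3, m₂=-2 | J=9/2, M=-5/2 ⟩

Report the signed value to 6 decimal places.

√[10·1!4!5!/11! · 2!3!1!5!2!7!] = √(115200/11)
  +(−1)^0/∏(0,1,3,1,1,4)! = 1/144  (running 1/144)
  +(−1)^1/∏(1,0,2,0,2,5)! = -1/480  (running 7/1440)
⟨..|..⟩ = √(115200/11)·(7/1440) = +0.497468

+√(49/198) ≈ +0.497468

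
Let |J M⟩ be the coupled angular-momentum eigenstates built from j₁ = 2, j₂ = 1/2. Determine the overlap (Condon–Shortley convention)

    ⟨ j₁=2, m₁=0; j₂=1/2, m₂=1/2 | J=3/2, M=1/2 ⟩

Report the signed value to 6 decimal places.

j₁+j₂−J=1  J+j₁−j₂=3  J−j₁+j₂=0  j₁+j₂+J+1=5
(j₁±m₁, j₂±m₂, J±M) = (2,2,1,0,2,1)
P² = 8/5
sum k=1..1:
  [1] −1/2 = -1/2
S = -1/2
C² = P²·S² = 2/5 ; C = -0.632456

−√(2/5) ≈ -0.632456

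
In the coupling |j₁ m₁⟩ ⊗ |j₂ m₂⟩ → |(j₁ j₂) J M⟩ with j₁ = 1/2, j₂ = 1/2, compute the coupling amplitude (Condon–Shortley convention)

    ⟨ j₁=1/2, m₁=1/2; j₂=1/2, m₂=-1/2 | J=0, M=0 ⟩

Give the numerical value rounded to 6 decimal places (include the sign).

+0.707107

√[1·1!0!0!/2! · 1!0!0!1!0!0!] = √(1/2)
  +(−1)^0/∏(0,1,0,0,0,0)! = 1  (running 1)
⟨..|..⟩ = √(1/2)·(1) = +0.707107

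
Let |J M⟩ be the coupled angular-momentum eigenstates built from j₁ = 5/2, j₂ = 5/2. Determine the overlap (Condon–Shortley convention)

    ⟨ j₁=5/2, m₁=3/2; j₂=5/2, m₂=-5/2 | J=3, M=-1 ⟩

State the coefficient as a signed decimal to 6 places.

+√(1/3) = +0.577350

triangle: 2!×3!×3!/9! = 72/362880
(j±m)!: 4!×1!×0!×5!×2!×4! = 138240
prefactor² = (2J+1)×Δ×N² = 192
  k=0: +1/(0!×2!×1!×0!×2!×3!) = 1/24
Σ = 1/24  ⇒  CG² = 192×1/24² = 1/3
CG = +√(1/3) = +0.577350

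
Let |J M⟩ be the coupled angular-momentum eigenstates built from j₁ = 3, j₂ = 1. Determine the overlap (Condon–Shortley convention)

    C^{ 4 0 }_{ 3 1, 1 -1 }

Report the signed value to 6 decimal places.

+0.462910

√[9·0!6!2!/9! · 4!2!0!2!4!4!] = √(13824/7)
  +(−1)^0/∏(0,0,2,0,4,2)! = 1/96  (running 1/96)
⟨..|..⟩ = √(13824/7)·(1/96) = +0.462910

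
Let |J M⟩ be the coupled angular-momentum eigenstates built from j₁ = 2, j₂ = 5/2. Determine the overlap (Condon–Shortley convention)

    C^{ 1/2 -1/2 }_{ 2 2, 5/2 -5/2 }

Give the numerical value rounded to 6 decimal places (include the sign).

+0.577350

triangle: 4!×0!×1!/6! = 24/720
(j±m)!: 4!×0!×0!×5!×0!×1! = 2880
prefactor² = (2J+1)×Δ×N² = 192
  k=0: +1/(0!×4!×0!×0!×0!×1!) = 1/24
Σ = 1/24  ⇒  CG² = 192×1/24² = 1/3
CG = +√(1/3) = +0.577350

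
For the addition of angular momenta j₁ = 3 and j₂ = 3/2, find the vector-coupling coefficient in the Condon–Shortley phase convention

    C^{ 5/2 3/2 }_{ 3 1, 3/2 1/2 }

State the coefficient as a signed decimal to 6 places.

-0.591608  (= −√(7/20))

j₁+j₂−J=2  J+j₁−j₂=4  J−j₁+j₂=1  j₁+j₂+J+1=8
(j₁±m₁, j₂±m₂, J±M) = (4,2,2,1,4,1)
P² = 576/35
sum k=1..2:
  [1] −1/6 = -1/6
  [2] +1/48 = 1/48
S = -7/48
C² = P²·S² = 7/20 ; C = -0.591608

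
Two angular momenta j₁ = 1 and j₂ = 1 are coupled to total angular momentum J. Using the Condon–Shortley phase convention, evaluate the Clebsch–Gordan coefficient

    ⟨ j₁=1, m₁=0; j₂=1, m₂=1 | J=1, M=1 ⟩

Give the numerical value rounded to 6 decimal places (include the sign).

j₁+j₂−J=1  J+j₁−j₂=1  J−j₁+j₂=1  j₁+j₂+J+1=4
(j₁±m₁, j₂±m₂, J±M) = (1,1,2,0,2,0)
P² = 1/2
sum k=1..1:
  [1] −1/1 = -1
S = -1
C² = P²·S² = 1/2 ; C = -0.707107

−√(1/2) = -0.707107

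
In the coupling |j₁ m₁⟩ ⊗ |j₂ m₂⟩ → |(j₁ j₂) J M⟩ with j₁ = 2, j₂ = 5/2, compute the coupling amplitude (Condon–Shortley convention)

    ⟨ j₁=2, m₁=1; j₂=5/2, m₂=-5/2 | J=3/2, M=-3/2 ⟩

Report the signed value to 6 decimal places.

triangle: 3!×1!×2!/7! = 12/5040
(j±m)!: 3!×1!×0!×5!×0!×3! = 4320
prefactor² = (2J+1)×Δ×N² = 288/7
  k=0: +1/(0!×3!×1!×0!×0!×2!) = 1/12
Σ = 1/12  ⇒  CG² = 288/7×1/12² = 2/7
CG = +√(2/7) = +0.534522

+√(2/7) = +0.534522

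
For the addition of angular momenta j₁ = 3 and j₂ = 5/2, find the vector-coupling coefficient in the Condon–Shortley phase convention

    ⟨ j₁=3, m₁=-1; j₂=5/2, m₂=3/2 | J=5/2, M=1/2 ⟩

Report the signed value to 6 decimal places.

√[6·3!3!2!/9! · 2!4!4!1!3!2!] = √(576/35)
  +(−1)^2/∏(2,1,2,2,1,0)! = 1/8  (running 1/8)
  +(−1)^3/∏(3,0,1,1,2,1)! = -1/12  (running 1/24)
⟨..|..⟩ = √(576/35)·(1/24) = +0.169031

+√(1/35) ≈ +0.169031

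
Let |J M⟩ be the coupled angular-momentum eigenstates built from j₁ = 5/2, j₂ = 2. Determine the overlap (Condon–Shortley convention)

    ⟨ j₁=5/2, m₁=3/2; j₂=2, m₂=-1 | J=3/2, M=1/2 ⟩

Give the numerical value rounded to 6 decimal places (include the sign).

−√(2/105) = -0.138013

√[4·3!2!1!/7! · 4!1!1!3!2!1!] = √(96/35)
  +(−1)^0/∏(0,3,1,1,1,0)! = 1/6  (running 1/6)
  +(−1)^1/∏(1,2,0,0,2,1)! = -1/4  (running -1/12)
⟨..|..⟩ = √(96/35)·(-1/12) = -0.138013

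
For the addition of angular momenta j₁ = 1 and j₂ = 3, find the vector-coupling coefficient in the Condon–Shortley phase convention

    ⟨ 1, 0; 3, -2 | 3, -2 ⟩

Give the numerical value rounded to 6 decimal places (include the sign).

+0.577350

j₁+j₂−J=1  J+j₁−j₂=1  J−j₁+j₂=5  j₁+j₂+J+1=8
(j₁±m₁, j₂±m₂, J±M) = (1,1,1,5,1,5)
P² = 300
sum k=0..1:
  [0] +1/24 = 1/24
  [1] −1/120 = -1/120
S = 1/30
C² = P²·S² = 1/3 ; C = +0.577350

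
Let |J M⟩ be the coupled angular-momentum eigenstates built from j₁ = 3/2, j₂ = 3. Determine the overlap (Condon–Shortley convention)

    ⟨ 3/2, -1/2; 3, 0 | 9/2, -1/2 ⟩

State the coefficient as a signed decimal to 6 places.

+√(10/21) = +0.690066

triangle: 0!*3!*6!/10! = 4320/3628800
(j±m)!: 1!*2!*3!*3!*4!*5! = 207360
prefactor² = (2J+1)*Δ*N² = 17280/7
  k=0: +1/(0!*0!*2!*3!*1!*3!) = 1/72
Σ = 1/72  ⇒  CG² = 17280/7*1/72² = 10/21
CG = +√(10/21) = +0.690066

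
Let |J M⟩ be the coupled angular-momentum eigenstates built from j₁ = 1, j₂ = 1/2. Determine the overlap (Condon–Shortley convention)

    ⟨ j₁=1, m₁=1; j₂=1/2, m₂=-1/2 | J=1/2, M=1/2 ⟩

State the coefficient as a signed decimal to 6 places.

j₁+j₂−J=1  J+j₁−j₂=1  J−j₁+j₂=0  j₁+j₂+J+1=3
(j₁±m₁, j₂±m₂, J±M) = (2,0,0,1,1,0)
P² = 2/3
sum k=0..0:
  [0] +1/1 = 1
S = 1
C² = P²·S² = 2/3 ; C = +0.816497

+0.816497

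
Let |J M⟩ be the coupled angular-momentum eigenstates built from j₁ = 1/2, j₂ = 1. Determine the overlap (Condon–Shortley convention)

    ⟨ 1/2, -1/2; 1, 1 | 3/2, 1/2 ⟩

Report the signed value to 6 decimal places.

+0.577350  (= +√(1/3))

√[4·0!1!2!/4! · 0!1!2!0!2!1!] = √(4/3)
  +(−1)^0/∏(0,0,1,2,0,0)! = 1/2  (running 1/2)
⟨..|..⟩ = √(4/3)·(1/2) = +0.577350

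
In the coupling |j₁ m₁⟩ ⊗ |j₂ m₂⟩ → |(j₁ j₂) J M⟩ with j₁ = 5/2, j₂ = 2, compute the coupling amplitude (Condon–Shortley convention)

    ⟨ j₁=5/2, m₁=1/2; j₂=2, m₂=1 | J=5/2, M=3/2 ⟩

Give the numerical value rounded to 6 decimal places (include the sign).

triangle: 2!×3!×2!/8! = 24/40320
(j±m)!: 3!×2!×3!×1!×4!×1! = 1728
prefactor² = (2J+1)×Δ×N² = 216/35
  k=1: −1/(1!×1!×1!×2!×2!×0!) = -1/4
  k=2: +1/(2!×0!×0!×1!×3!×1!) = 1/12
Σ = -1/6  ⇒  CG² = 216/35×(-1/6)² = 6/35
CG = −√(6/35) = -0.414039

−√(6/35) = -0.414039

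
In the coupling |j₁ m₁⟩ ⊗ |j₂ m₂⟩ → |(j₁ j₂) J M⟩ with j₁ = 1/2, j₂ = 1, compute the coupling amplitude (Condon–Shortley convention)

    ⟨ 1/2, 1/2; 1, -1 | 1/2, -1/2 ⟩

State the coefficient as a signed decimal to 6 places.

+√(2/3) = +0.816497

j₁+j₂−J=1  J+j₁−j₂=0  J−j₁+j₂=1  j₁+j₂+J+1=3
(j₁±m₁, j₂±m₂, J±M) = (1,0,0,2,0,1)
P² = 2/3
sum k=0..0:
  [0] +1/1 = 1
S = 1
C² = P²·S² = 2/3 ; C = +0.816497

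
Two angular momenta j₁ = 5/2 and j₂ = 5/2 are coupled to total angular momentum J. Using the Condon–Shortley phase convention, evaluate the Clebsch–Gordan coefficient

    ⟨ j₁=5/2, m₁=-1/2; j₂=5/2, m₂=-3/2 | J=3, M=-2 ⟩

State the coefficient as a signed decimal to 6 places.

√[7·2!3!3!/9! · 2!3!1!4!1!5!] = √(48)
  +(−1)^0/∏(0,2,3,1,0,2)! = 1/24  (running 1/24)
  +(−1)^1/∏(1,1,2,0,1,3)! = -1/12  (running -1/24)
⟨..|..⟩ = √(48)·(-1/24) = -0.288675

−√(1/12) ≈ -0.288675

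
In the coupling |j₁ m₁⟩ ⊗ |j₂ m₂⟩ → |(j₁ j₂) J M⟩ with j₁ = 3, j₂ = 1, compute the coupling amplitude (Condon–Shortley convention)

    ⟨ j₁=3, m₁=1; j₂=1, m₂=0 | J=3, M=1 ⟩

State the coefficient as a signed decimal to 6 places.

+√(1/12) ≈ +0.288675

√[7·1!5!1!/8! · 4!2!1!1!4!2!] = √(48)
  +(−1)^0/∏(0,1,2,1,3,0)! = 1/12  (running 1/12)
  +(−1)^1/∏(1,0,1,0,4,1)! = -1/24  (running 1/24)
⟨..|..⟩ = √(48)·(1/24) = +0.288675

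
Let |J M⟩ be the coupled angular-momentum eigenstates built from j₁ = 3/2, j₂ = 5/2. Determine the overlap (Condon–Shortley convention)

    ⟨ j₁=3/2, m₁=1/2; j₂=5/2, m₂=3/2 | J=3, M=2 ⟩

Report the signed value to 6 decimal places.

−√(1/12) ≈ -0.288675

j₁+j₂−J=1  J+j₁−j₂=2  J−j₁+j₂=4  j₁+j₂+J+1=8
(j₁±m₁, j₂±m₂, J±M) = (2,1,4,1,5,1)
P² = 48
sum k=0..1:
  [0] +1/24 = 1/24
  [1] −1/12 = -1/12
S = -1/24
C² = P²·S² = 1/12 ; C = -0.288675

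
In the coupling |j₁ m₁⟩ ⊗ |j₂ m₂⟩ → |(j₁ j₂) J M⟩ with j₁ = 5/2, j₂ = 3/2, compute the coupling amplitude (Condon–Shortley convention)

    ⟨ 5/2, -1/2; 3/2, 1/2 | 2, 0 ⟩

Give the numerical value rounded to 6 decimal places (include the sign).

√[5·2!3!1!/7! · 2!3!2!1!2!2!] = √(8/7)
  +(−1)^1/∏(1,1,2,1,1,0)! = -1/2  (running -1/2)
  +(−1)^2/∏(2,0,1,0,2,1)! = 1/4  (running -1/4)
⟨..|..⟩ = √(8/7)·(-1/4) = -0.267261

−√(1/14) = -0.267261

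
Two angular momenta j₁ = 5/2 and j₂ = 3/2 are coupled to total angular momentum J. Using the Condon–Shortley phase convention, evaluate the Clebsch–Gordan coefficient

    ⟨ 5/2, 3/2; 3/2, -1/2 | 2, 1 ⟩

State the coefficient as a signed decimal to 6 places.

+0.154303  (= +√(1/42))

√[5·2!3!1!/7! · 4!1!1!2!3!1!] = √(24/7)
  +(−1)^0/∏(0,2,1,1,2,0)! = 1/4  (running 1/4)
  +(−1)^1/∏(1,1,0,0,3,1)! = -1/6  (running 1/12)
⟨..|..⟩ = √(24/7)·(1/12) = +0.154303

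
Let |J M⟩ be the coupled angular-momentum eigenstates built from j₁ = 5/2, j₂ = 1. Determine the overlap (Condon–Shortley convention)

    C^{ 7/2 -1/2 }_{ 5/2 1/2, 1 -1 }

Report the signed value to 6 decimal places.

√[8·0!5!2!/8! · 3!2!0!2!3!4!] = √(1152/7)
  +(−1)^0/∏(0,0,2,0,3,2)! = 1/24  (running 1/24)
⟨..|..⟩ = √(1152/7)·(1/24) = +0.534522

+0.534522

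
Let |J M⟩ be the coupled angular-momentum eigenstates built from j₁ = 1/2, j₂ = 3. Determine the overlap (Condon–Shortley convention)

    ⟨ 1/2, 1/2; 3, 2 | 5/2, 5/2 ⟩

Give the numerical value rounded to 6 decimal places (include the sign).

+√(1/7) ≈ +0.377964

j₁+j₂−J=1  J+j₁−j₂=0  J−j₁+j₂=5  j₁+j₂+J+1=7
(j₁±m₁, j₂±m₂, J±M) = (1,0,5,1,5,0)
P² = 14400/7
sum k=0..0:
  [0] +1/120 = 1/120
S = 1/120
C² = P²·S² = 1/7 ; C = +0.377964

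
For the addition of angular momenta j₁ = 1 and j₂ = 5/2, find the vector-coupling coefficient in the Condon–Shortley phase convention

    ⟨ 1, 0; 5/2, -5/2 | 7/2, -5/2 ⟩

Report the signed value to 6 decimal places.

+√(2/7) ≈ +0.534522

√[8·0!2!5!/8! · 1!1!0!5!1!6!] = √(28800/7)
  +(−1)^0/∏(0,0,1,0,1,5)! = 1/120  (running 1/120)
⟨..|..⟩ = √(28800/7)·(1/120) = +0.534522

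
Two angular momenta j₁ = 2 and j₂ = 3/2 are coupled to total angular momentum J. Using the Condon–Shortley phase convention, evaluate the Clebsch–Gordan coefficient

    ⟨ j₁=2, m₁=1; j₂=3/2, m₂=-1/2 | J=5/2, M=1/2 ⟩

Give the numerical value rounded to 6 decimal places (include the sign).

triangle: 1!*3!*2!/7! = 12/5040
(j±m)!: 3!*1!*1!*2!*3!*2! = 144
prefactor² = (2J+1)*Δ*N² = 72/35
  k=0: +1/(0!*1!*1!*1!*2!*1!) = 1/2
  k=1: −1/(1!*0!*0!*0!*3!*2!) = -1/12
Σ = 5/12  ⇒  CG² = 72/35*5/12² = 5/14
CG = +√(5/14) = +0.597614

+0.597614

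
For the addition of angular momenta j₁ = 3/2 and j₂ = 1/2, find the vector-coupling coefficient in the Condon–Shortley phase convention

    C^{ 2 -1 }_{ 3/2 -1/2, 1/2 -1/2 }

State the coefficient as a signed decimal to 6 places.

+0.866025

triangle: 0!*3!*1!/5! = 6/120
(j±m)!: 1!*2!*0!*1!*1!*3! = 12
prefactor² = (2J+1)*Δ*N² = 3
  k=0: +1/(0!*0!*2!*0!*1!*1!) = 1/2
Σ = 1/2  ⇒  CG² = 3*1/2² = 3/4
CG = +√(3/4) = +0.866025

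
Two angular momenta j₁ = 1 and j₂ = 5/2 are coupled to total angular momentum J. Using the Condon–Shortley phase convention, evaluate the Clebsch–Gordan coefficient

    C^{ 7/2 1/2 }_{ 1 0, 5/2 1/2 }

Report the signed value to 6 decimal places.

triangle: 0!·2!·5!/8! = 240/40320
(j±m)!: 1!·1!·3!·2!·4!·3! = 1728
prefactor² = (2J+1)·Δ·N² = 576/7
  k=0: +1/(0!·0!·1!·3!·1!·2!) = 1/12
Σ = 1/12  ⇒  CG² = 576/7·1/12² = 4/7
CG = +√(4/7) = +0.755929

+0.755929  (= +√(4/7))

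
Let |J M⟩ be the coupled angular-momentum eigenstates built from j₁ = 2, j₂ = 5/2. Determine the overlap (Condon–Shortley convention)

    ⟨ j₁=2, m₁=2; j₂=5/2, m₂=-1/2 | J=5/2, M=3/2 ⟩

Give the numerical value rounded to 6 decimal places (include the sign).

j₁+j₂−J=2  J+j₁−j₂=2  J−j₁+j₂=3  j₁+j₂+J+1=8
(j₁±m₁, j₂±m₂, J±M) = (4,0,2,3,4,1)
P² = 864/35
sum k=0..0:
  [0] +1/8 = 1/8
S = 1/8
C² = P²·S² = 27/70 ; C = +0.621059

+0.621059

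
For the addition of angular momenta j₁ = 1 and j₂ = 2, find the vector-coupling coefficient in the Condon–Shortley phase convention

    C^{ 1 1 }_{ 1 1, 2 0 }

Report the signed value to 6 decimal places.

j₁+j₂−J=2  J+j₁−j₂=0  J−j₁+j₂=2  j₁+j₂+J+1=5
(j₁±m₁, j₂±m₂, J±M) = (2,0,2,2,2,0)
P² = 8/5
sum k=0..0:
  [0] +1/4 = 1/4
S = 1/4
C² = P²·S² = 1/10 ; C = +0.316228

+0.316228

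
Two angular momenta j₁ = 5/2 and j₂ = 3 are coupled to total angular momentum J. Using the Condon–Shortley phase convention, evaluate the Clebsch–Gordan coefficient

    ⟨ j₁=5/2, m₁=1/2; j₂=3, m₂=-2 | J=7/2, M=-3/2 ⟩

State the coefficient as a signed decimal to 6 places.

+0.308607

√[8·2!3!4!/10! · 3!2!1!5!2!5!] = √(1536/7)
  +(−1)^0/∏(0,2,2,1,1,3)! = 1/24  (running 1/24)
  +(−1)^1/∏(1,1,1,0,2,4)! = -1/48  (running 1/48)
⟨..|..⟩ = √(1536/7)·(1/48) = +0.308607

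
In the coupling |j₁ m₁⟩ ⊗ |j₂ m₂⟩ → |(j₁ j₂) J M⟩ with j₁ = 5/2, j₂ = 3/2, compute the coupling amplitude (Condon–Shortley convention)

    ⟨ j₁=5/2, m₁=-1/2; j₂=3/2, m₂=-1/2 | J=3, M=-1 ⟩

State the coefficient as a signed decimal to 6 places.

√[7·1!4!2!/8! · 2!3!1!2!2!4!] = √(48/5)
  +(−1)^0/∏(0,1,3,1,1,1)! = 1/6  (running 1/6)
  +(−1)^1/∏(1,0,2,0,2,2)! = -1/8  (running 1/24)
⟨..|..⟩ = √(48/5)·(1/24) = +0.129099

+0.129099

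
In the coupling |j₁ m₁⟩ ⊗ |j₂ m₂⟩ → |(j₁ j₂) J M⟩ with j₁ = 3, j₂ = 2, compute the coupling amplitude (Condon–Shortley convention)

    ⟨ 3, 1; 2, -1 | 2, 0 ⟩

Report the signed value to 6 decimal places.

triangle: 3!×3!×1!/8! = 36/40320
(j±m)!: 4!×2!×1!×3!×2!×2! = 1152
prefactor² = (2J+1)×Δ×N² = 36/7
  k=0: +1/(0!×3!×2!×1!×1!×0!) = 1/12
  k=1: −1/(1!×2!×1!×0!×2!×1!) = -1/4
Σ = -1/6  ⇒  CG² = 36/7×(-1/6)² = 1/7
CG = −√(1/7) = -0.377964

−√(1/7) = -0.377964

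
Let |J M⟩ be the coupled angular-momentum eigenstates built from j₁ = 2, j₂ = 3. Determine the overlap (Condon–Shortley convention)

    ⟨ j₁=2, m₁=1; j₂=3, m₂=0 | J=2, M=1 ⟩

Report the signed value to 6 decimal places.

√[5·3!1!3!/8! · 3!1!3!3!3!1!] = √(81/14)
  +(−1)^0/∏(0,3,1,3,0,0)! = 1/36  (running 1/36)
  +(−1)^1/∏(1,2,0,2,1,1)! = -1/4  (running -2/9)
⟨..|..⟩ = √(81/14)·(-2/9) = -0.534522

-0.534522  (= −√(2/7))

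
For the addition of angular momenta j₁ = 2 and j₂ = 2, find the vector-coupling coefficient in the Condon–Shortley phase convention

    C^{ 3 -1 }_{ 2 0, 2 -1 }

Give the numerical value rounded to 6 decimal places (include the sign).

+0.447214

j₁+j₂−J=1  J+j₁−j₂=3  J−j₁+j₂=3  j₁+j₂+J+1=8
(j₁±m₁, j₂±m₂, J±M) = (2,2,1,3,2,4)
P² = 36/5
sum k=0..1:
  [0] +1/4 = 1/4
  [1] −1/12 = -1/12
S = 1/6
C² = P²·S² = 1/5 ; C = +0.447214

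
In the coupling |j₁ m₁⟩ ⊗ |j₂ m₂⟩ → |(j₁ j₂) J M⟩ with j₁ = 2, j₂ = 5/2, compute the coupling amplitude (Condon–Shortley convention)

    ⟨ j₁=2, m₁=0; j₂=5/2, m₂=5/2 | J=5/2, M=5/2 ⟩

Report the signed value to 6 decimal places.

j₁+j₂−J=2  J+j₁−j₂=2  J−j₁+j₂=3  j₁+j₂+J+1=8
(j₁±m₁, j₂±m₂, J±M) = (2,2,5,0,5,0)
P² = 1440/7
sum k=2..2:
  [2] +1/24 = 1/24
S = 1/24
C² = P²·S² = 5/14 ; C = +0.597614

+0.597614  (= +√(5/14))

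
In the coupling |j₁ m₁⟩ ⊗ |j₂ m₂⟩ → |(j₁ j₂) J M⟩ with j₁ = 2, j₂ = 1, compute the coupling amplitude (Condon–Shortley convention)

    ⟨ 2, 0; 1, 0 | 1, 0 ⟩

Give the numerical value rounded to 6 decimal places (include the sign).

triangle: 2!*2!*0!/5! = 4/120
(j±m)!: 2!*2!*1!*1!*1!*1! = 4
prefactor² = (2J+1)*Δ*N² = 2/5
  k=1: −1/(1!*1!*1!*0!*1!*0!) = -1
Σ = -1  ⇒  CG² = 2/5*(-1)² = 2/5
CG = −√(2/5) = -0.632456

-0.632456  (= −√(2/5))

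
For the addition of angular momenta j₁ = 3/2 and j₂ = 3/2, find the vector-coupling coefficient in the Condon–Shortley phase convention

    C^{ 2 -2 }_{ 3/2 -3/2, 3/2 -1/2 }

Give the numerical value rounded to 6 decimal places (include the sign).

-0.707107  (= −√(1/2))

j₁+j₂−J=1  J+j₁−j₂=2  J−j₁+j₂=2  j₁+j₂+J+1=6
(j₁±m₁, j₂±m₂, J±M) = (0,3,1,2,0,4)
P² = 8
sum k=1..1:
  [1] −1/4 = -1/4
S = -1/4
C² = P²·S² = 1/2 ; C = -0.707107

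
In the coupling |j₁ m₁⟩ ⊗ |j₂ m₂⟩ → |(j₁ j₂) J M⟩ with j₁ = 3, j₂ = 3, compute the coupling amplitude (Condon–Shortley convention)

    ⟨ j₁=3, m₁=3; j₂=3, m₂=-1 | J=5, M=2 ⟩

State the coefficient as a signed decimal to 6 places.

+0.408248  (= +√(1/6))

triangle: 1!·5!·5!/12! = 14400/479001600
(j±m)!: 6!·0!·2!·4!·7!·3! = 1045094400
prefactor² = (2J+1)·Δ·N² = 345600
  k=0: +1/(0!·1!·0!·2!·5!·3!) = 1/1440
Σ = 1/1440  ⇒  CG² = 345600·1/1440² = 1/6
CG = +√(1/6) = +0.408248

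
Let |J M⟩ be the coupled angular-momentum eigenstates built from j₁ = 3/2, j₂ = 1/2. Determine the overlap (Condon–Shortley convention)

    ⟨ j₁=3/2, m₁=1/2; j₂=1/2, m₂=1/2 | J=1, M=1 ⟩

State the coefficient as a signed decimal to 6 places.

j₁+j₂−J=1  J+j₁−j₂=2  J−j₁+j₂=0  j₁+j₂+J+1=4
(j₁±m₁, j₂±m₂, J±M) = (2,1,1,0,2,0)
P² = 1
sum k=1..1:
  [1] −1/2 = -1/2
S = -1/2
C² = P²·S² = 1/4 ; C = -0.500000

-0.500000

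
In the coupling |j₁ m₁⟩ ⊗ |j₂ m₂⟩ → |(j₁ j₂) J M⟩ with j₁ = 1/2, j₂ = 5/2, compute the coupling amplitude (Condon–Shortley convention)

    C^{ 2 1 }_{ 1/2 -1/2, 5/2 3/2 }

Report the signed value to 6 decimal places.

-0.816497

j₁+j₂−J=1  J+j₁−j₂=0  J−j₁+j₂=4  j₁+j₂+J+1=6
(j₁±m₁, j₂±m₂, J±M) = (0,1,4,1,3,1)
P² = 24
sum k=1..1:
  [1] −1/6 = -1/6
S = -1/6
C² = P²·S² = 2/3 ; C = -0.816497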